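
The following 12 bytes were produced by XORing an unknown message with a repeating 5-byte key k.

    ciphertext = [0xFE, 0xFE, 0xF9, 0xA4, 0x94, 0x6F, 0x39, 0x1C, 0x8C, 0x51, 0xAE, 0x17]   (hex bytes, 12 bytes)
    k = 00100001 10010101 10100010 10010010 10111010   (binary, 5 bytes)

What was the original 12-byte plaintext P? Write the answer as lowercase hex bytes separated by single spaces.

df 6b 5b 36 2e 4e ac be 1e eb 8f 82

The 5-byte key repeats, so the effective keystream is 21 95 a2 92 ba 21 95 a2 92 ba 21 95.
byte 0: fe ^ 21 = df
byte 1: fe ^ 95 = 6b
byte 2: f9 ^ a2 = 5b
byte 3: a4 ^ 92 = 36
byte 4: 94 ^ ba = 2e
byte 5: 6f ^ 21 = 4e
byte 6: 39 ^ 95 = ac
byte 7: 1c ^ a2 = be
byte 8: 8c ^ 92 = 1e
byte 9: 51 ^ ba = eb
byte 10: ae ^ 21 = 8f
byte 11: 17 ^ 95 = 82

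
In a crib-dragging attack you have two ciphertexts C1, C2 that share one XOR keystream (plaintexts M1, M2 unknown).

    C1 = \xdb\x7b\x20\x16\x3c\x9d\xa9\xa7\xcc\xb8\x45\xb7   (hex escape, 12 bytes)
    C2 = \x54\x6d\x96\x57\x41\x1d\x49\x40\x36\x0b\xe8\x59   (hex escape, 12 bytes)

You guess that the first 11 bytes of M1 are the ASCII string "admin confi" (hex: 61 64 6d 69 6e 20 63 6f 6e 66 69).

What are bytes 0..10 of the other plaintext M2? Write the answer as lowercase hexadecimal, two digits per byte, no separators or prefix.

First, C1 ⊕ C2 = (M1 ⊕ K) ⊕ (M2 ⊕ K) = M1 ⊕ M2, so the key drops out. Then M2 = (M1 ⊕ M2) ⊕ M1 over the first 11 bytes.
byte 0: (db XOR 54) XOR 61 = 8f XOR 61 = ee
byte 1: (7b XOR 6d) XOR 64 = 16 XOR 64 = 72
byte 2: (20 XOR 96) XOR 6d = b6 XOR 6d = db
byte 3: (16 XOR 57) XOR 69 = 41 XOR 69 = 28
byte 4: (3c XOR 41) XOR 6e = 7d XOR 6e = 13
byte 5: (9d XOR 1d) XOR 20 = 80 XOR 20 = a0
byte 6: (a9 XOR 49) XOR 63 = e0 XOR 63 = 83
byte 7: (a7 XOR 40) XOR 6f = e7 XOR 6f = 88
byte 8: (cc XOR 36) XOR 6e = fa XOR 6e = 94
byte 9: (b8 XOR 0b) XOR 66 = b3 XOR 66 = d5
byte 10: (45 XOR e8) XOR 69 = ad XOR 69 = c4

ee72db2813a0838894d5c4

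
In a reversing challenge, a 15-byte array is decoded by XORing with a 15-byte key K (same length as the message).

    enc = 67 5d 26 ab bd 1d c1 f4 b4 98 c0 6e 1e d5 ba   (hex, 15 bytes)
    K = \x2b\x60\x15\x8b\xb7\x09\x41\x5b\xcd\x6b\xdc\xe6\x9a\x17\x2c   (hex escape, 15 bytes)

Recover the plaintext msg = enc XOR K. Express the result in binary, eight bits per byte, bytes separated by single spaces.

01001100 00111101 00110011 00100000 00001010 00010100 10000000 10101111 01111001 11110011 00011100 10001000 10000100 11000010 10010110

XOR is its own inverse, so applying the key byte-wise gives the result directly.
103 xor  43 =  76
 93 xor  96 =  61
 38 xor  21 =  51
171 xor 139 =  32
189 xor 183 =  10
 29 xor   9 =  20
193 xor  65 = 128
244 xor  91 = 175
180 xor 205 = 121
152 xor 107 = 243
192 xor 220 =  28
110 xor 230 = 136
 30 xor 154 = 132
213 xor  23 = 194
186 xor  44 = 150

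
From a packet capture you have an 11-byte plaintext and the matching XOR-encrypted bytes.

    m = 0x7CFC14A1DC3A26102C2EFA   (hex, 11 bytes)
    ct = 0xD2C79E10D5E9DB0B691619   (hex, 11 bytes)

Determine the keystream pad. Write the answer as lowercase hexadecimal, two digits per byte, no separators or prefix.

ae3b8ab109d3fd1b4538e3

Since ct = m ⊕ pad, XORing both sides with m gives pad = m ⊕ ct.
byte 0: 7c XOR d2 = ae
byte 1: fc XOR c7 = 3b
byte 2: 14 XOR 9e = 8a
byte 3: a1 XOR 10 = b1
byte 4: dc XOR d5 = 09
byte 5: 3a XOR e9 = d3
byte 6: 26 XOR db = fd
byte 7: 10 XOR 0b = 1b
byte 8: 2c XOR 69 = 45
byte 9: 2e XOR 16 = 38
byte 10: fa XOR 19 = e3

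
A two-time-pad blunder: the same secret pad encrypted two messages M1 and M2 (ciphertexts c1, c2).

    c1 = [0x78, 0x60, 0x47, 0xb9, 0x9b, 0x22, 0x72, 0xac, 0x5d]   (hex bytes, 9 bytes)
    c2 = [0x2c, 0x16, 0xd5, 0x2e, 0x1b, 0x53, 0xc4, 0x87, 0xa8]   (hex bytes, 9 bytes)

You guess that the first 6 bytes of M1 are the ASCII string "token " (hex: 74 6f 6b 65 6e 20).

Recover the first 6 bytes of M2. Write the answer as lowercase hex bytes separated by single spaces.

First, c1 ⊕ c2 = (M1 ⊕ K) ⊕ (M2 ⊕ K) = M1 ⊕ M2, so the key drops out. Then M2 = (M1 ⊕ M2) ⊕ M1 over the first 6 bytes.
byte 0: (78 XOR 2c) XOR 74 = 54 XOR 74 = 20
byte 1: (60 XOR 16) XOR 6f = 76 XOR 6f = 19
byte 2: (47 XOR d5) XOR 6b = 92 XOR 6b = f9
byte 3: (b9 XOR 2e) XOR 65 = 97 XOR 65 = f2
byte 4: (9b XOR 1b) XOR 6e = 80 XOR 6e = ee
byte 5: (22 XOR 53) XOR 20 = 71 XOR 20 = 51

20 19 f9 f2 ee 51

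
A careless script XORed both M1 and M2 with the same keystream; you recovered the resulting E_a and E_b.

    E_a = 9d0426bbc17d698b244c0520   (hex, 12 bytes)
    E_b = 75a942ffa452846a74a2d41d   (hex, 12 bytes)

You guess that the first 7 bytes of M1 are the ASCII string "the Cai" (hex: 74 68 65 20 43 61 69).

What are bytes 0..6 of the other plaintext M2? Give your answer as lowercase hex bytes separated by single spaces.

9c c5 01 64 26 4e 84

First, E_a ⊕ E_b = (M1 ⊕ K) ⊕ (M2 ⊕ K) = M1 ⊕ M2, so the key drops out. Then M2 = (M1 ⊕ M2) ⊕ M1 over the first 7 bytes.
byte 0: (9d XOR 75) XOR 74 = e8 XOR 74 = 9c
byte 1: (04 XOR a9) XOR 68 = ad XOR 68 = c5
byte 2: (26 XOR 42) XOR 65 = 64 XOR 65 = 01
byte 3: (bb XOR ff) XOR 20 = 44 XOR 20 = 64
byte 4: (c1 XOR a4) XOR 43 = 65 XOR 43 = 26
byte 5: (7d XOR 52) XOR 61 = 2f XOR 61 = 4e
byte 6: (69 XOR 84) XOR 69 = ed XOR 69 = 84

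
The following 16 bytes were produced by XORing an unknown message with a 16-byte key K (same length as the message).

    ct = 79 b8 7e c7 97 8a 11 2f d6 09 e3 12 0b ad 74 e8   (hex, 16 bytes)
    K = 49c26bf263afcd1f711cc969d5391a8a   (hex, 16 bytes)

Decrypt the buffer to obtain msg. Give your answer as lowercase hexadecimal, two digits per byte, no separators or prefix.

307a1535f425dc30a7152a7bde946e62

XOR is its own inverse, so applying the key byte-wise gives the result directly.
121 xor  73 =  48
184 xor 194 = 122
126 xor 107 =  21
199 xor 242 =  53
151 xor  99 = 244
138 xor 175 =  37
 17 xor 205 = 220
 47 xor  31 =  48
214 xor 113 = 167
  9 xor  28 =  21
227 xor 201 =  42
 18 xor 105 = 123
 11 xor 213 = 222
173 xor  57 = 148
116 xor  26 = 110
232 xor 138 =  98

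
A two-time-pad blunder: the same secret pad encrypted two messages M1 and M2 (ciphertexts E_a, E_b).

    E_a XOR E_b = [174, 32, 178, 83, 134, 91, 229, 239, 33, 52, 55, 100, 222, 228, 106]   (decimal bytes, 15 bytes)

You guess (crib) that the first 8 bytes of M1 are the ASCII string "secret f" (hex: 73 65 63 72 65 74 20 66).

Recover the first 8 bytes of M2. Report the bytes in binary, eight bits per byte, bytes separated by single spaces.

Since E_a ⊕ E_b = M1 ⊕ M2, XORing with the guessed M1 bytes yields the corresponding M2 bytes: M2 = (E_a ⊕ E_b) ⊕ M1.
byte 0: 10101110 XOR 01110011 = 11011101
byte 1: 00100000 XOR 01100101 = 01000101
byte 2: 10110010 XOR 01100011 = 11010001
byte 3: 01010011 XOR 01110010 = 00100001
byte 4: 10000110 XOR 01100101 = 11100011
byte 5: 01011011 XOR 01110100 = 00101111
byte 6: 11100101 XOR 00100000 = 11000101
byte 7: 11101111 XOR 01100110 = 10001001

11011101 01000101 11010001 00100001 11100011 00101111 11000101 10001001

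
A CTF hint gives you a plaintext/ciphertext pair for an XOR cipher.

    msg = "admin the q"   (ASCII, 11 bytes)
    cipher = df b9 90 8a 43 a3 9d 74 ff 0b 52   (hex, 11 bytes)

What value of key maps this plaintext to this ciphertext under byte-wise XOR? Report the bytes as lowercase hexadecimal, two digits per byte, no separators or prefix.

Since cipher = msg ⊕ key, XORing both sides with msg gives key = msg ⊕ cipher.
 97 ^ 223 = 190
100 ^ 185 = 221
109 ^ 144 = 253
105 ^ 138 = 227
110 ^  67 =  45
 32 ^ 163 = 131
116 ^ 157 = 233
104 ^ 116 =  28
101 ^ 255 = 154
 32 ^  11 =  43
113 ^  82 =  35

beddfde32d83e91c9a2b23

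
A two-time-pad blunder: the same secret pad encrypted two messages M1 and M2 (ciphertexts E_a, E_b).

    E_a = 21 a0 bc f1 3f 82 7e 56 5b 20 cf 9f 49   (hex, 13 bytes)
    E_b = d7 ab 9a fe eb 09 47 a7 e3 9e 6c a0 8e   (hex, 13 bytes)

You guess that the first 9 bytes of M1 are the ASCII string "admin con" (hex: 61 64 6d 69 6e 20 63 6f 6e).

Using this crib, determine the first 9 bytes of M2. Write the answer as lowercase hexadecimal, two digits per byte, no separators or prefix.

First, E_a ⊕ E_b = (M1 ⊕ K) ⊕ (M2 ⊕ K) = M1 ⊕ M2, so the key drops out. Then M2 = (M1 ⊕ M2) ⊕ M1 over the first 9 bytes.
byte 0: (21 XOR d7) XOR 61 = f6 XOR 61 = 97
byte 1: (a0 XOR ab) XOR 64 = 0b XOR 64 = 6f
byte 2: (bc XOR 9a) XOR 6d = 26 XOR 6d = 4b
byte 3: (f1 XOR fe) XOR 69 = 0f XOR 69 = 66
byte 4: (3f XOR eb) XOR 6e = d4 XOR 6e = ba
byte 5: (82 XOR 09) XOR 20 = 8b XOR 20 = ab
byte 6: (7e XOR 47) XOR 63 = 39 XOR 63 = 5a
byte 7: (56 XOR a7) XOR 6f = f1 XOR 6f = 9e
byte 8: (5b XOR e3) XOR 6e = b8 XOR 6e = d6

976f4b66baab5a9ed6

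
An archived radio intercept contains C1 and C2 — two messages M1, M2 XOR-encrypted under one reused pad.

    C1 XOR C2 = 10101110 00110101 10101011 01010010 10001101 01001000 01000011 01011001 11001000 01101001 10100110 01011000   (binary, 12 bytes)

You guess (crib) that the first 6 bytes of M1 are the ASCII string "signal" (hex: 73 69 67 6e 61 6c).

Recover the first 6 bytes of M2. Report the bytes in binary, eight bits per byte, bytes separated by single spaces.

11011101 01011100 11001100 00111100 11101100 00100100

Since C1 ⊕ C2 = M1 ⊕ M2, XORing with the guessed M1 bytes yields the corresponding M2 bytes: M2 = (C1 ⊕ C2) ⊕ M1.
174 xor 115 = 221
 53 xor 105 =  92
171 xor 103 = 204
 82 xor 110 =  60
141 xor  97 = 236
 72 xor 108 =  36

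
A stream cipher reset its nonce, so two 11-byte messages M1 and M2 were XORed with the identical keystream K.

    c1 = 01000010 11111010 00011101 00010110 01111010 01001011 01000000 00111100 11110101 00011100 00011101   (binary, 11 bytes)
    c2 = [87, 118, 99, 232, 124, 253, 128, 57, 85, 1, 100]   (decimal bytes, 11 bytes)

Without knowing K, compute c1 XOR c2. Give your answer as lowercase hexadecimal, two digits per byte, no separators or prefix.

c1 ⊕ c2 = (M1 ⊕ K) ⊕ (M2 ⊕ K) = M1 ⊕ M2 — the shared key cancels under XOR.
byte 0: 42 ⊕ 57 = 15
byte 1: fa ⊕ 76 = 8c
byte 2: 1d ⊕ 63 = 7e
byte 3: 16 ⊕ e8 = fe
byte 4: 7a ⊕ 7c = 06
byte 5: 4b ⊕ fd = b6
byte 6: 40 ⊕ 80 = c0
byte 7: 3c ⊕ 39 = 05
byte 8: f5 ⊕ 55 = a0
byte 9: 1c ⊕ 01 = 1d
byte 10: 1d ⊕ 64 = 79

158c7efe06b6c005a01d79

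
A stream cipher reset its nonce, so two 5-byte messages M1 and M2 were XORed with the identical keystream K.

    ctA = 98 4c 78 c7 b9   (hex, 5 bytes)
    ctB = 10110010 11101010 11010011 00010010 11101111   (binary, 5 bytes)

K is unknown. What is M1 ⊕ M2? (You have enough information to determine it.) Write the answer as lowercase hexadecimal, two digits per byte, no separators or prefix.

ctA ⊕ ctB = (M1 ⊕ K) ⊕ (M2 ⊕ K) = M1 ⊕ M2 — the shared key cancels under XOR.
byte 0: 98 XOR b2 = 2a
byte 1: 4c XOR ea = a6
byte 2: 78 XOR d3 = ab
byte 3: c7 XOR 12 = d5
byte 4: b9 XOR ef = 56

2aa6abd556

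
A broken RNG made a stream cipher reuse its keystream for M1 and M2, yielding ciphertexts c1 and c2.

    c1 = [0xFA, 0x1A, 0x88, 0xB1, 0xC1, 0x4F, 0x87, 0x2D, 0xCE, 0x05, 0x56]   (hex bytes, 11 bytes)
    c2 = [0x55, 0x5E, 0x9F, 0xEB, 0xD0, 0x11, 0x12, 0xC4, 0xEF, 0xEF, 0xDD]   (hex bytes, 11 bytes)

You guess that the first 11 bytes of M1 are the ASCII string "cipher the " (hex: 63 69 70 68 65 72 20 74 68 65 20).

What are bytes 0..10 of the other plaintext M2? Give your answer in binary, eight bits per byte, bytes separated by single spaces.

First, c1 ⊕ c2 = (M1 ⊕ K) ⊕ (M2 ⊕ K) = M1 ⊕ M2, so the key drops out. Then M2 = (M1 ⊕ M2) ⊕ M1 over the first 11 bytes.
byte 0: (fa ⊕ 55) ⊕ 63 = af ⊕ 63 = cc
byte 1: (1a ⊕ 5e) ⊕ 69 = 44 ⊕ 69 = 2d
byte 2: (88 ⊕ 9f) ⊕ 70 = 17 ⊕ 70 = 67
byte 3: (b1 ⊕ eb) ⊕ 68 = 5a ⊕ 68 = 32
byte 4: (c1 ⊕ d0) ⊕ 65 = 11 ⊕ 65 = 74
byte 5: (4f ⊕ 11) ⊕ 72 = 5e ⊕ 72 = 2c
byte 6: (87 ⊕ 12) ⊕ 20 = 95 ⊕ 20 = b5
byte 7: (2d ⊕ c4) ⊕ 74 = e9 ⊕ 74 = 9d
byte 8: (ce ⊕ ef) ⊕ 68 = 21 ⊕ 68 = 49
byte 9: (05 ⊕ ef) ⊕ 65 = ea ⊕ 65 = 8f
byte 10: (56 ⊕ dd) ⊕ 20 = 8b ⊕ 20 = ab

11001100 00101101 01100111 00110010 01110100 00101100 10110101 10011101 01001001 10001111 10101011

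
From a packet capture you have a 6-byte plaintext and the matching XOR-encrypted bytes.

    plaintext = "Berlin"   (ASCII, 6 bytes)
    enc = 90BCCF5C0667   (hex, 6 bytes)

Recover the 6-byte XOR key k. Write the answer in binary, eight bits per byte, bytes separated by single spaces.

11010010 11011001 10111101 00110000 01101111 00001001

Since enc = plaintext ⊕ k, XORing both sides with plaintext gives k = plaintext ⊕ enc.
42 ^ 90 = d2
65 ^ bc = d9
72 ^ cf = bd
6c ^ 5c = 30
69 ^ 06 = 6f
6e ^ 67 = 09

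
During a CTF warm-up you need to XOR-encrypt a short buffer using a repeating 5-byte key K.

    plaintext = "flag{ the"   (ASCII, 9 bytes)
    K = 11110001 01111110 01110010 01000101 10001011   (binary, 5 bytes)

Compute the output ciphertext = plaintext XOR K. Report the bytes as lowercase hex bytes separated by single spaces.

The 5-byte key repeats, so the effective keystream is f1 7e 72 45 8b f1 7e 72 45.
byte 0: 66 XOR f1 = 97
byte 1: 6c XOR 7e = 12
byte 2: 61 XOR 72 = 13
byte 3: 67 XOR 45 = 22
byte 4: 7b XOR 8b = f0
byte 5: 20 XOR f1 = d1
byte 6: 74 XOR 7e = 0a
byte 7: 68 XOR 72 = 1a
byte 8: 65 XOR 45 = 20

97 12 13 22 f0 d1 0a 1a 20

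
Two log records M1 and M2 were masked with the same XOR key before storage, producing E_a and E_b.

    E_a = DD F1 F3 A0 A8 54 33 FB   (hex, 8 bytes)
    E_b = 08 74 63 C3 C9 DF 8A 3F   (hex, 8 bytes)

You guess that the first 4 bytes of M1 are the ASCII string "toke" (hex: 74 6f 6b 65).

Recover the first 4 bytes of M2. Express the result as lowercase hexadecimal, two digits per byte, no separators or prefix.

a1eafb06

First, E_a ⊕ E_b = (M1 ⊕ K) ⊕ (M2 ⊕ K) = M1 ⊕ M2, so the key drops out. Then M2 = (M1 ⊕ M2) ⊕ M1 over the first 4 bytes.
byte 0: (dd ^ 08) ^ 74 = d5 ^ 74 = a1
byte 1: (f1 ^ 74) ^ 6f = 85 ^ 6f = ea
byte 2: (f3 ^ 63) ^ 6b = 90 ^ 6b = fb
byte 3: (a0 ^ c3) ^ 65 = 63 ^ 65 = 06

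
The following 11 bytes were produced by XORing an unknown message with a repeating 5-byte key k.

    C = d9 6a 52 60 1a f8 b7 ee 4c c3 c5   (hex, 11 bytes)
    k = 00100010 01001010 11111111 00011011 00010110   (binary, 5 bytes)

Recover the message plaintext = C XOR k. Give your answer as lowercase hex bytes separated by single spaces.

fb 20 ad 7b 0c da fd 11 57 d5 e7

The 5-byte key repeats, so the effective keystream is 22 4a ff 1b 16 22 4a ff 1b 16 22.
byte 0: d9 ⊕ 22 = fb
byte 1: 6a ⊕ 4a = 20
byte 2: 52 ⊕ ff = ad
byte 3: 60 ⊕ 1b = 7b
byte 4: 1a ⊕ 16 = 0c
byte 5: f8 ⊕ 22 = da
byte 6: b7 ⊕ 4a = fd
byte 7: ee ⊕ ff = 11
byte 8: 4c ⊕ 1b = 57
byte 9: c3 ⊕ 16 = d5
byte 10: c5 ⊕ 22 = e7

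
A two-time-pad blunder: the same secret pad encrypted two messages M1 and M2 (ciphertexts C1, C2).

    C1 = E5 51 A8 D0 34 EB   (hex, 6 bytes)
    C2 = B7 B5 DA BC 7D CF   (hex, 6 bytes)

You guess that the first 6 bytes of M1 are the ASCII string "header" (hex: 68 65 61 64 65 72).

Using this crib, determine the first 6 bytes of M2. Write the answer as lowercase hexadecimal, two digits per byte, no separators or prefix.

3a8113082c56

First, C1 ⊕ C2 = (M1 ⊕ K) ⊕ (M2 ⊕ K) = M1 ⊕ M2, so the key drops out. Then M2 = (M1 ⊕ M2) ⊕ M1 over the first 6 bytes.
byte 0: (e5 xor b7) xor 68 = 52 xor 68 = 3a
byte 1: (51 xor b5) xor 65 = e4 xor 65 = 81
byte 2: (a8 xor da) xor 61 = 72 xor 61 = 13
byte 3: (d0 xor bc) xor 64 = 6c xor 64 = 08
byte 4: (34 xor 7d) xor 65 = 49 xor 65 = 2c
byte 5: (eb xor cf) xor 72 = 24 xor 72 = 56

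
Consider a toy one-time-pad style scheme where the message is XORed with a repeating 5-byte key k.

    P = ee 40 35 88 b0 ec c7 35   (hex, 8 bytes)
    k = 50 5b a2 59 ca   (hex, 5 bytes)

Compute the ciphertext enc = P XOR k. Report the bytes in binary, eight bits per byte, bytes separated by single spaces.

The 5-byte key repeats, so the effective keystream is 50 5b a2 59 ca 50 5b a2.
byte 0: ee ⊕ 50 = be
byte 1: 40 ⊕ 5b = 1b
byte 2: 35 ⊕ a2 = 97
byte 3: 88 ⊕ 59 = d1
byte 4: b0 ⊕ ca = 7a
byte 5: ec ⊕ 50 = bc
byte 6: c7 ⊕ 5b = 9c
byte 7: 35 ⊕ a2 = 97

10111110 00011011 10010111 11010001 01111010 10111100 10011100 10010111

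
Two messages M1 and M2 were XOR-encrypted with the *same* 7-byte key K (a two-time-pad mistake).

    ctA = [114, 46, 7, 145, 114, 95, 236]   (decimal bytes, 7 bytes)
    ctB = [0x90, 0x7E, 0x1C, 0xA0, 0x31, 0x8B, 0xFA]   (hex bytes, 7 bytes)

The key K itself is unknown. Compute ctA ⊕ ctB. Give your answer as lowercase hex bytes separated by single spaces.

ctA ⊕ ctB = (M1 ⊕ K) ⊕ (M2 ⊕ K) = M1 ⊕ M2 — the shared key cancels under XOR.
72 xor 90 = e2
2e xor 7e = 50
07 xor 1c = 1b
91 xor a0 = 31
72 xor 31 = 43
5f xor 8b = d4
ec xor fa = 16

e2 50 1b 31 43 d4 16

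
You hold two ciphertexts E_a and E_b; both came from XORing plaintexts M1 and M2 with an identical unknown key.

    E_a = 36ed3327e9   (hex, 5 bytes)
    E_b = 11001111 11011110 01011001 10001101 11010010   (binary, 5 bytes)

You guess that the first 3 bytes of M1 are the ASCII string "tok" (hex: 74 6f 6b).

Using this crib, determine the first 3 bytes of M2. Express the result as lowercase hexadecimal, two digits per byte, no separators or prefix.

8d5c01

First, E_a ⊕ E_b = (M1 ⊕ K) ⊕ (M2 ⊕ K) = M1 ⊕ M2, so the key drops out. Then M2 = (M1 ⊕ M2) ⊕ M1 over the first 3 bytes.
byte 0: (36 ⊕ cf) ⊕ 74 = f9 ⊕ 74 = 8d
byte 1: (ed ⊕ de) ⊕ 6f = 33 ⊕ 6f = 5c
byte 2: (33 ⊕ 59) ⊕ 6b = 6a ⊕ 6b = 01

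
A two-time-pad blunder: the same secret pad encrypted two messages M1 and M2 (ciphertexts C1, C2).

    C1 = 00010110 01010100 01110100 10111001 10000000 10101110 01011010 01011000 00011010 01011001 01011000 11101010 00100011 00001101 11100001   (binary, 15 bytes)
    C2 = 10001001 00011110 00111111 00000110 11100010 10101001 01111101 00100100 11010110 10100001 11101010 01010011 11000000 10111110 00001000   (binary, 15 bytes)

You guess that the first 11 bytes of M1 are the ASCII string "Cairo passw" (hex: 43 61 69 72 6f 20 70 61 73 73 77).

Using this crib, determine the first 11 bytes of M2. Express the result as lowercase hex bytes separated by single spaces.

dc 2b 22 cd 0d 27 57 1d bf 8b c5

First, C1 ⊕ C2 = (M1 ⊕ K) ⊕ (M2 ⊕ K) = M1 ⊕ M2, so the key drops out. Then M2 = (M1 ⊕ M2) ⊕ M1 over the first 11 bytes.
byte 0: (16 XOR 89) XOR 43 = 9f XOR 43 = dc
byte 1: (54 XOR 1e) XOR 61 = 4a XOR 61 = 2b
byte 2: (74 XOR 3f) XOR 69 = 4b XOR 69 = 22
byte 3: (b9 XOR 06) XOR 72 = bf XOR 72 = cd
byte 4: (80 XOR e2) XOR 6f = 62 XOR 6f = 0d
byte 5: (ae XOR a9) XOR 20 = 07 XOR 20 = 27
byte 6: (5a XOR 7d) XOR 70 = 27 XOR 70 = 57
byte 7: (58 XOR 24) XOR 61 = 7c XOR 61 = 1d
byte 8: (1a XOR d6) XOR 73 = cc XOR 73 = bf
byte 9: (59 XOR a1) XOR 73 = f8 XOR 73 = 8b
byte 10: (58 XOR ea) XOR 77 = b2 XOR 77 = c5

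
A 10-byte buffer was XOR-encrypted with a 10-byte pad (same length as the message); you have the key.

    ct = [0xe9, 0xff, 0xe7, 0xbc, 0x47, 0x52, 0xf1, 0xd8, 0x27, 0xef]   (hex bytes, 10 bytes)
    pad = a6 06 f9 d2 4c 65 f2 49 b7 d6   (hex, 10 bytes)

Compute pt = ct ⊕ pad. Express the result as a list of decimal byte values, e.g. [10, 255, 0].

[79, 249, 30, 110, 11, 55, 3, 145, 144, 57]

XOR is its own inverse, so applying the key byte-wise gives the result directly.
e9 XOR a6 = 4f
ff XOR 06 = f9
e7 XOR f9 = 1e
bc XOR d2 = 6e
47 XOR 4c = 0b
52 XOR 65 = 37
f1 XOR f2 = 03
d8 XOR 49 = 91
27 XOR b7 = 90
ef XOR d6 = 39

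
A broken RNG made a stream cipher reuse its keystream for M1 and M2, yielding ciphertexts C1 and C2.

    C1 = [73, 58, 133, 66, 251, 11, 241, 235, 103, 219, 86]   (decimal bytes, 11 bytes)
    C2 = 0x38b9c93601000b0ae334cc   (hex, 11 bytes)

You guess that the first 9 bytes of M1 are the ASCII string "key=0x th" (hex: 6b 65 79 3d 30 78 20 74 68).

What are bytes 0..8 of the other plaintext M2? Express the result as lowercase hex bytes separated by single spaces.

First, C1 ⊕ C2 = (M1 ⊕ K) ⊕ (M2 ⊕ K) = M1 ⊕ M2, so the key drops out. Then M2 = (M1 ⊕ M2) ⊕ M1 over the first 9 bytes.
byte 0: (49 ^ 38) ^ 6b = 71 ^ 6b = 1a
byte 1: (3a ^ b9) ^ 65 = 83 ^ 65 = e6
byte 2: (85 ^ c9) ^ 79 = 4c ^ 79 = 35
byte 3: (42 ^ 36) ^ 3d = 74 ^ 3d = 49
byte 4: (fb ^ 01) ^ 30 = fa ^ 30 = ca
byte 5: (0b ^ 00) ^ 78 = 0b ^ 78 = 73
byte 6: (f1 ^ 0b) ^ 20 = fa ^ 20 = da
byte 7: (eb ^ 0a) ^ 74 = e1 ^ 74 = 95
byte 8: (67 ^ e3) ^ 68 = 84 ^ 68 = ec

1a e6 35 49 ca 73 da 95 ec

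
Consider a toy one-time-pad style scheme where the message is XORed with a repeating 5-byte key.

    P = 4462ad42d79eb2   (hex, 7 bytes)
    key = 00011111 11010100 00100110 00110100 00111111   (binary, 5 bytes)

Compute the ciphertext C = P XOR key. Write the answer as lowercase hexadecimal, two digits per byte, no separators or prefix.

5bb68b76e88166

The 5-byte key repeats, so the effective keystream is 1f d4 26 34 3f 1f d4.
byte 0: 44 ^ 1f = 5b
byte 1: 62 ^ d4 = b6
byte 2: ad ^ 26 = 8b
byte 3: 42 ^ 34 = 76
byte 4: d7 ^ 3f = e8
byte 5: 9e ^ 1f = 81
byte 6: b2 ^ d4 = 66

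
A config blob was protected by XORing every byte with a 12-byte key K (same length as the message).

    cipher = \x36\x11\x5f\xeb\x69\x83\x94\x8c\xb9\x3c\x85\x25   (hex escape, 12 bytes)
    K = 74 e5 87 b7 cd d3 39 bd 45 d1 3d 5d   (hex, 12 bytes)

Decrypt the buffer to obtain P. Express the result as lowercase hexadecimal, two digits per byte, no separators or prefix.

42f4d85ca450ad31fcedb878

byte 0: 36 ⊕ 74 = 42
byte 1: 11 ⊕ e5 = f4
byte 2: 5f ⊕ 87 = d8
byte 3: eb ⊕ b7 = 5c
byte 4: 69 ⊕ cd = a4
byte 5: 83 ⊕ d3 = 50
byte 6: 94 ⊕ 39 = ad
byte 7: 8c ⊕ bd = 31
byte 8: b9 ⊕ 45 = fc
byte 9: 3c ⊕ d1 = ed
byte 10: 85 ⊕ 3d = b8
byte 11: 25 ⊕ 5d = 78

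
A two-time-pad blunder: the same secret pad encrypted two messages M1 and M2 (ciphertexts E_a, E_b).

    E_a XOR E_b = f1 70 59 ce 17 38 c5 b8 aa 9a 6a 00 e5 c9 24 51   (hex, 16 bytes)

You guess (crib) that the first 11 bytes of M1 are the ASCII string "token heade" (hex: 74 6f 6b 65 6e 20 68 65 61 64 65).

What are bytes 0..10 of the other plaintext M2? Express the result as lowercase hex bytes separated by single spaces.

Since E_a ⊕ E_b = M1 ⊕ M2, XORing with the guessed M1 bytes yields the corresponding M2 bytes: M2 = (E_a ⊕ E_b) ⊕ M1.
byte 0: f1 XOR 74 = 85
byte 1: 70 XOR 6f = 1f
byte 2: 59 XOR 6b = 32
byte 3: ce XOR 65 = ab
byte 4: 17 XOR 6e = 79
byte 5: 38 XOR 20 = 18
byte 6: c5 XOR 68 = ad
byte 7: b8 XOR 65 = dd
byte 8: aa XOR 61 = cb
byte 9: 9a XOR 64 = fe
byte 10: 6a XOR 65 = 0f

85 1f 32 ab 79 18 ad dd cb fe 0f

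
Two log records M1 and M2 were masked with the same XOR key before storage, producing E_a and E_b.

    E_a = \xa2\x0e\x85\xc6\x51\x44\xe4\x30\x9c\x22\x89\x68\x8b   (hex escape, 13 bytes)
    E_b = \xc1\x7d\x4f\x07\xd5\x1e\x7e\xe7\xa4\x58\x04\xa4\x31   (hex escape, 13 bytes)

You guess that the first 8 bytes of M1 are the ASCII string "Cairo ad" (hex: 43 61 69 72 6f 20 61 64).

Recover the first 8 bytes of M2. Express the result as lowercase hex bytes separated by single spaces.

20 12 a3 b3 eb 7a fb b3

First, E_a ⊕ E_b = (M1 ⊕ K) ⊕ (M2 ⊕ K) = M1 ⊕ M2, so the key drops out. Then M2 = (M1 ⊕ M2) ⊕ M1 over the first 8 bytes.
byte 0: (a2 XOR c1) XOR 43 = 63 XOR 43 = 20
byte 1: (0e XOR 7d) XOR 61 = 73 XOR 61 = 12
byte 2: (85 XOR 4f) XOR 69 = ca XOR 69 = a3
byte 3: (c6 XOR 07) XOR 72 = c1 XOR 72 = b3
byte 4: (51 XOR d5) XOR 6f = 84 XOR 6f = eb
byte 5: (44 XOR 1e) XOR 20 = 5a XOR 20 = 7a
byte 6: (e4 XOR 7e) XOR 61 = 9a XOR 61 = fb
byte 7: (30 XOR e7) XOR 64 = d7 XOR 64 = b3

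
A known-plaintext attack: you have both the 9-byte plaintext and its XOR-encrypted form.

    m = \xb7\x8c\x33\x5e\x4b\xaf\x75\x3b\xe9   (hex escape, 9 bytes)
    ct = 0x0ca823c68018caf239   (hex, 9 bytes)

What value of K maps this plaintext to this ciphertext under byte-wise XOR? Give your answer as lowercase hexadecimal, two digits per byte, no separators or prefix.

bb241098cbb7bfc9d0

Since ct = m ⊕ K, XORing both sides with m gives K = m ⊕ ct.
b7 XOR 0c = bb
8c XOR a8 = 24
33 XOR 23 = 10
5e XOR c6 = 98
4b XOR 80 = cb
af XOR 18 = b7
75 XOR ca = bf
3b XOR f2 = c9
e9 XOR 39 = d0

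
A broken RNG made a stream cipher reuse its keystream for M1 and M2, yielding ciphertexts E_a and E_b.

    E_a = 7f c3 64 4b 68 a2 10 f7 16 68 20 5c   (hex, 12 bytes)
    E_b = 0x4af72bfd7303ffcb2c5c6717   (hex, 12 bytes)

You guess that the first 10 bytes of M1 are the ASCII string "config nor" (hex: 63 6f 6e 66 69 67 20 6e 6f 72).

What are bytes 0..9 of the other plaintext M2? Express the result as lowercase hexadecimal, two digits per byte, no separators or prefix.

First, E_a ⊕ E_b = (M1 ⊕ K) ⊕ (M2 ⊕ K) = M1 ⊕ M2, so the key drops out. Then M2 = (M1 ⊕ M2) ⊕ M1 over the first 10 bytes.
byte 0: (7f xor 4a) xor 63 = 35 xor 63 = 56
byte 1: (c3 xor f7) xor 6f = 34 xor 6f = 5b
byte 2: (64 xor 2b) xor 6e = 4f xor 6e = 21
byte 3: (4b xor fd) xor 66 = b6 xor 66 = d0
byte 4: (68 xor 73) xor 69 = 1b xor 69 = 72
byte 5: (a2 xor 03) xor 67 = a1 xor 67 = c6
byte 6: (10 xor ff) xor 20 = ef xor 20 = cf
byte 7: (f7 xor cb) xor 6e = 3c xor 6e = 52
byte 8: (16 xor 2c) xor 6f = 3a xor 6f = 55
byte 9: (68 xor 5c) xor 72 = 34 xor 72 = 46

565b21d072c6cf525546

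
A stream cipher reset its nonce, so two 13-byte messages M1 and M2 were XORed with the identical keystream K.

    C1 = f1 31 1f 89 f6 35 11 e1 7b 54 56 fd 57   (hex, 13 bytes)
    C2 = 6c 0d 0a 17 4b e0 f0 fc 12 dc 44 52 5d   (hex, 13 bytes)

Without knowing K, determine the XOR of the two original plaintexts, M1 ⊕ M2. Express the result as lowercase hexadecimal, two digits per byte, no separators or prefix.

9d3c159ebdd5e11d698812af0a

C1 ⊕ C2 = (M1 ⊕ K) ⊕ (M2 ⊕ K) = M1 ⊕ M2 — the shared key cancels under XOR.
byte 0: 11110001 ⊕ 01101100 = 10011101
byte 1: 00110001 ⊕ 00001101 = 00111100
byte 2: 00011111 ⊕ 00001010 = 00010101
byte 3: 10001001 ⊕ 00010111 = 10011110
byte 4: 11110110 ⊕ 01001011 = 10111101
byte 5: 00110101 ⊕ 11100000 = 11010101
byte 6: 00010001 ⊕ 11110000 = 11100001
byte 7: 11100001 ⊕ 11111100 = 00011101
byte 8: 01111011 ⊕ 00010010 = 01101001
byte 9: 01010100 ⊕ 11011100 = 10001000
byte 10: 01010110 ⊕ 01000100 = 00010010
byte 11: 11111101 ⊕ 01010010 = 10101111
byte 12: 01010111 ⊕ 01011101 = 00001010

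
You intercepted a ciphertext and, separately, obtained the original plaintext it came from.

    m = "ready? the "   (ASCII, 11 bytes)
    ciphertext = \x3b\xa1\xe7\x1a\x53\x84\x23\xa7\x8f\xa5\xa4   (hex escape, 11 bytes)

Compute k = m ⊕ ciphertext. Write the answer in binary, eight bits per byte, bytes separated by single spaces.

Since ciphertext = m ⊕ k, XORing both sides with m gives k = m ⊕ ciphertext.
byte 0: 72 ⊕ 3b = 49
byte 1: 65 ⊕ a1 = c4
byte 2: 61 ⊕ e7 = 86
byte 3: 64 ⊕ 1a = 7e
byte 4: 79 ⊕ 53 = 2a
byte 5: 3f ⊕ 84 = bb
byte 6: 20 ⊕ 23 = 03
byte 7: 74 ⊕ a7 = d3
byte 8: 68 ⊕ 8f = e7
byte 9: 65 ⊕ a5 = c0
byte 10: 20 ⊕ a4 = 84

01001001 11000100 10000110 01111110 00101010 10111011 00000011 11010011 11100111 11000000 10000100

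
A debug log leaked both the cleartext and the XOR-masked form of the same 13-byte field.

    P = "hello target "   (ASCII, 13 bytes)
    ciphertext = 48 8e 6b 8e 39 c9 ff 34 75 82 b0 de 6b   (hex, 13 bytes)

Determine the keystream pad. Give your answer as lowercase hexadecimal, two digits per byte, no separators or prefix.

20eb07e256e98b5507e5d5aa4b

Since ciphertext = P ⊕ pad, XORing both sides with P gives pad = P ⊕ ciphertext.
68 ^ 48 = 20
65 ^ 8e = eb
6c ^ 6b = 07
6c ^ 8e = e2
6f ^ 39 = 56
20 ^ c9 = e9
74 ^ ff = 8b
61 ^ 34 = 55
72 ^ 75 = 07
67 ^ 82 = e5
65 ^ b0 = d5
74 ^ de = aa
20 ^ 6b = 4b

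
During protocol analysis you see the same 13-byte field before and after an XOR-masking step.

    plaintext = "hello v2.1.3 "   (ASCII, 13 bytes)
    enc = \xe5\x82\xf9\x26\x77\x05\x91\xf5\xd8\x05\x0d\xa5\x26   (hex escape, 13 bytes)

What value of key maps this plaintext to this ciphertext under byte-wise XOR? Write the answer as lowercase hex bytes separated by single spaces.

8d e7 95 4a 18 25 e7 c7 f6 34 23 96 06

Since enc = plaintext ⊕ key, XORing both sides with plaintext gives key = plaintext ⊕ enc.
01101000 XOR 11100101 = 10001101
01100101 XOR 10000010 = 11100111
01101100 XOR 11111001 = 10010101
01101100 XOR 00100110 = 01001010
01101111 XOR 01110111 = 00011000
00100000 XOR 00000101 = 00100101
01110110 XOR 10010001 = 11100111
00110010 XOR 11110101 = 11000111
00101110 XOR 11011000 = 11110110
00110001 XOR 00000101 = 00110100
00101110 XOR 00001101 = 00100011
00110011 XOR 10100101 = 10010110
00100000 XOR 00100110 = 00000110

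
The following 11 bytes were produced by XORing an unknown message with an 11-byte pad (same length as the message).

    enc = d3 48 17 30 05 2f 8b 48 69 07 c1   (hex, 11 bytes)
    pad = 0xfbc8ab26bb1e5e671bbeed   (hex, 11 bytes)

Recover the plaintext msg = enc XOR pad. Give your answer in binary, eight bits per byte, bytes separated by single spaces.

byte 0: d3 ⊕ fb = 28
byte 1: 48 ⊕ c8 = 80
byte 2: 17 ⊕ ab = bc
byte 3: 30 ⊕ 26 = 16
byte 4: 05 ⊕ bb = be
byte 5: 2f ⊕ 1e = 31
byte 6: 8b ⊕ 5e = d5
byte 7: 48 ⊕ 67 = 2f
byte 8: 69 ⊕ 1b = 72
byte 9: 07 ⊕ be = b9
byte 10: c1 ⊕ ed = 2c

00101000 10000000 10111100 00010110 10111110 00110001 11010101 00101111 01110010 10111001 00101100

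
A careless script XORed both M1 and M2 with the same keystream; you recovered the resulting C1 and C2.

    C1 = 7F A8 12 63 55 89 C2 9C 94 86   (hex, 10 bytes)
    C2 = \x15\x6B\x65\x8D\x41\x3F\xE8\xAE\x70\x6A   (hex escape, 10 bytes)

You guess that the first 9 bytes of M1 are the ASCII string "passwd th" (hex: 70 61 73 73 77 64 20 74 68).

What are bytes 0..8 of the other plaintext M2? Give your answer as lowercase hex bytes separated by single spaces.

First, C1 ⊕ C2 = (M1 ⊕ K) ⊕ (M2 ⊕ K) = M1 ⊕ M2, so the key drops out. Then M2 = (M1 ⊕ M2) ⊕ M1 over the first 9 bytes.
byte 0: (7f xor 15) xor 70 = 6a xor 70 = 1a
byte 1: (a8 xor 6b) xor 61 = c3 xor 61 = a2
byte 2: (12 xor 65) xor 73 = 77 xor 73 = 04
byte 3: (63 xor 8d) xor 73 = ee xor 73 = 9d
byte 4: (55 xor 41) xor 77 = 14 xor 77 = 63
byte 5: (89 xor 3f) xor 64 = b6 xor 64 = d2
byte 6: (c2 xor e8) xor 20 = 2a xor 20 = 0a
byte 7: (9c xor ae) xor 74 = 32 xor 74 = 46
byte 8: (94 xor 70) xor 68 = e4 xor 68 = 8c

1a a2 04 9d 63 d2 0a 46 8c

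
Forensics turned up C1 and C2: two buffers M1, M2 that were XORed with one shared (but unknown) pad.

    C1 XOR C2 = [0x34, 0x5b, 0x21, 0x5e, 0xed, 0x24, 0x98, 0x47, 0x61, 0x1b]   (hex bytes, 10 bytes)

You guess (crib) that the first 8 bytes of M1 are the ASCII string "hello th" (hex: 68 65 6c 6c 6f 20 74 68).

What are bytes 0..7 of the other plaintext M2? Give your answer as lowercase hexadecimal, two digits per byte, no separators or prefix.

Since C1 ⊕ C2 = M1 ⊕ M2, XORing with the guessed M1 bytes yields the corresponding M2 bytes: M2 = (C1 ⊕ C2) ⊕ M1.
00110100 XOR 01101000 = 01011100
01011011 XOR 01100101 = 00111110
00100001 XOR 01101100 = 01001101
01011110 XOR 01101100 = 00110010
11101101 XOR 01101111 = 10000010
00100100 XOR 00100000 = 00000100
10011000 XOR 01110100 = 11101100
01000111 XOR 01101000 = 00101111

5c3e4d328204ec2f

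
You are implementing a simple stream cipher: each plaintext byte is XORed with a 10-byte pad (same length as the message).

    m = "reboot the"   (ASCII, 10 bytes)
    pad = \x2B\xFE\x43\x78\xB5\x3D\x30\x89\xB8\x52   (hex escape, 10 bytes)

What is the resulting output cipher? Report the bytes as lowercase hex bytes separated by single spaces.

XOR is its own inverse, so applying the key byte-wise gives the result directly.
72 XOR 2b = 59
65 XOR fe = 9b
62 XOR 43 = 21
6f XOR 78 = 17
6f XOR b5 = da
74 XOR 3d = 49
20 XOR 30 = 10
74 XOR 89 = fd
68 XOR b8 = d0
65 XOR 52 = 37

59 9b 21 17 da 49 10 fd d0 37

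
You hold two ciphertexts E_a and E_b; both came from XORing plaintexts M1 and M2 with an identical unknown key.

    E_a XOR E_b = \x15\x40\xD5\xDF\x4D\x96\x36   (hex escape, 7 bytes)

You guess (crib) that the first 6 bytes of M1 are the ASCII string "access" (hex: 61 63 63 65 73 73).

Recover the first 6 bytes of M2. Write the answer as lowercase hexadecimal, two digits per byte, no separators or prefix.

7423b6ba3ee5

Since E_a ⊕ E_b = M1 ⊕ M2, XORing with the guessed M1 bytes yields the corresponding M2 bytes: M2 = (E_a ⊕ E_b) ⊕ M1.
00010101 xor 01100001 = 01110100
01000000 xor 01100011 = 00100011
11010101 xor 01100011 = 10110110
11011111 xor 01100101 = 10111010
01001101 xor 01110011 = 00111110
10010110 xor 01110011 = 11100101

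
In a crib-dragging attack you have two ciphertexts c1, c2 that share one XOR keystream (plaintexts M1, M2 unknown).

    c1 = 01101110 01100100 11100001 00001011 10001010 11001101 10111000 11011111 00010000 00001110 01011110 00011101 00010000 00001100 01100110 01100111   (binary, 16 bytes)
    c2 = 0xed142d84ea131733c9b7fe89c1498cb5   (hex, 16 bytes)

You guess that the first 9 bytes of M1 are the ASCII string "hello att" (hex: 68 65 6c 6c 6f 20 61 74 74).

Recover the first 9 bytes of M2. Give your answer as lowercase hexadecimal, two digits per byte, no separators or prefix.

eb15a0e30ffece98ad

First, c1 ⊕ c2 = (M1 ⊕ K) ⊕ (M2 ⊕ K) = M1 ⊕ M2, so the key drops out. Then M2 = (M1 ⊕ M2) ⊕ M1 over the first 9 bytes.
byte 0: (6e xor ed) xor 68 = 83 xor 68 = eb
byte 1: (64 xor 14) xor 65 = 70 xor 65 = 15
byte 2: (e1 xor 2d) xor 6c = cc xor 6c = a0
byte 3: (0b xor 84) xor 6c = 8f xor 6c = e3
byte 4: (8a xor ea) xor 6f = 60 xor 6f = 0f
byte 5: (cd xor 13) xor 20 = de xor 20 = fe
byte 6: (b8 xor 17) xor 61 = af xor 61 = ce
byte 7: (df xor 33) xor 74 = ec xor 74 = 98
byte 8: (10 xor c9) xor 74 = d9 xor 74 = ad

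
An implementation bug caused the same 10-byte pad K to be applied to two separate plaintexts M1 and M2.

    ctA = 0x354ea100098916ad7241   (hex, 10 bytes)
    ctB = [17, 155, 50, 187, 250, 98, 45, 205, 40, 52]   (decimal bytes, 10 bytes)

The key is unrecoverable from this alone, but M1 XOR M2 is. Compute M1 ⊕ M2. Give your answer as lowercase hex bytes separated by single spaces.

ctA ⊕ ctB = (M1 ⊕ K) ⊕ (M2 ⊕ K) = M1 ⊕ M2 — the shared key cancels under XOR.
35 XOR 11 = 24
4e XOR 9b = d5
a1 XOR 32 = 93
00 XOR bb = bb
09 XOR fa = f3
89 XOR 62 = eb
16 XOR 2d = 3b
ad XOR cd = 60
72 XOR 28 = 5a
41 XOR 34 = 75

24 d5 93 bb f3 eb 3b 60 5a 75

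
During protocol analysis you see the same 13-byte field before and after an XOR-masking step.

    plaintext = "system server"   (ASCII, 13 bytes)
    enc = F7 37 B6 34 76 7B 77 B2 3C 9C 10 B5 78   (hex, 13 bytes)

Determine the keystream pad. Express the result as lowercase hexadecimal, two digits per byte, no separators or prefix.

844ec540131657c159ee66d00a

Since enc = plaintext ⊕ pad, XORing both sides with plaintext gives pad = plaintext ⊕ enc.
byte 0: 73 xor f7 = 84
byte 1: 79 xor 37 = 4e
byte 2: 73 xor b6 = c5
byte 3: 74 xor 34 = 40
byte 4: 65 xor 76 = 13
byte 5: 6d xor 7b = 16
byte 6: 20 xor 77 = 57
byte 7: 73 xor b2 = c1
byte 8: 65 xor 3c = 59
byte 9: 72 xor 9c = ee
byte 10: 76 xor 10 = 66
byte 11: 65 xor b5 = d0
byte 12: 72 xor 78 = 0a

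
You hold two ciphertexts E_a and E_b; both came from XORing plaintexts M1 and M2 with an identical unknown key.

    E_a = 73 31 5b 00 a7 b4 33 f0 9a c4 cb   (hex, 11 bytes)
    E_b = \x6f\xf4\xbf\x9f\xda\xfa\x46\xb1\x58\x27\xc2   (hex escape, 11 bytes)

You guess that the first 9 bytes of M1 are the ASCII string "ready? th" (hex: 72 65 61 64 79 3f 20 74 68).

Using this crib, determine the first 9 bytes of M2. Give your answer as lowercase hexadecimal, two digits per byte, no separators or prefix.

6ea085fb04715535aa

First, E_a ⊕ E_b = (M1 ⊕ K) ⊕ (M2 ⊕ K) = M1 ⊕ M2, so the key drops out. Then M2 = (M1 ⊕ M2) ⊕ M1 over the first 9 bytes.
byte 0: (73 xor 6f) xor 72 = 1c xor 72 = 6e
byte 1: (31 xor f4) xor 65 = c5 xor 65 = a0
byte 2: (5b xor bf) xor 61 = e4 xor 61 = 85
byte 3: (00 xor 9f) xor 64 = 9f xor 64 = fb
byte 4: (a7 xor da) xor 79 = 7d xor 79 = 04
byte 5: (b4 xor fa) xor 3f = 4e xor 3f = 71
byte 6: (33 xor 46) xor 20 = 75 xor 20 = 55
byte 7: (f0 xor b1) xor 74 = 41 xor 74 = 35
byte 8: (9a xor 58) xor 68 = c2 xor 68 = aa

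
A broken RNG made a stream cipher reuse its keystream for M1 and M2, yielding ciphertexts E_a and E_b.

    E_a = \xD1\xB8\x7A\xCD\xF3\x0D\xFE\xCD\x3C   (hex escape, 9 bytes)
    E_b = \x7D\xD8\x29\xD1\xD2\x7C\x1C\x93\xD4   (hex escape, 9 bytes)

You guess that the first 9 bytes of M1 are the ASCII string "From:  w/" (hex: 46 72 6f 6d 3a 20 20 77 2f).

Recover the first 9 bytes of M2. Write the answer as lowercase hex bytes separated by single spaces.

ea 12 3c 71 1b 51 c2 29 c7

First, E_a ⊕ E_b = (M1 ⊕ K) ⊕ (M2 ⊕ K) = M1 ⊕ M2, so the key drops out. Then M2 = (M1 ⊕ M2) ⊕ M1 over the first 9 bytes.
byte 0: (d1 XOR 7d) XOR 46 = ac XOR 46 = ea
byte 1: (b8 XOR d8) XOR 72 = 60 XOR 72 = 12
byte 2: (7a XOR 29) XOR 6f = 53 XOR 6f = 3c
byte 3: (cd XOR d1) XOR 6d = 1c XOR 6d = 71
byte 4: (f3 XOR d2) XOR 3a = 21 XOR 3a = 1b
byte 5: (0d XOR 7c) XOR 20 = 71 XOR 20 = 51
byte 6: (fe XOR 1c) XOR 20 = e2 XOR 20 = c2
byte 7: (cd XOR 93) XOR 77 = 5e XOR 77 = 29
byte 8: (3c XOR d4) XOR 2f = e8 XOR 2f = c7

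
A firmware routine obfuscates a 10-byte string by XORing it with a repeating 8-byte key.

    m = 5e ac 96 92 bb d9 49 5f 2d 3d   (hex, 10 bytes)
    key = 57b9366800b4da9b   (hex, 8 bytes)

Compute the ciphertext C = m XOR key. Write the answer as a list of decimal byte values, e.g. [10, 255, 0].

The 8-byte key repeats, so the effective keystream is 57 b9 36 68 00 b4 da 9b 57 b9.
byte 0: 5e ⊕ 57 = 09
byte 1: ac ⊕ b9 = 15
byte 2: 96 ⊕ 36 = a0
byte 3: 92 ⊕ 68 = fa
byte 4: bb ⊕ 00 = bb
byte 5: d9 ⊕ b4 = 6d
byte 6: 49 ⊕ da = 93
byte 7: 5f ⊕ 9b = c4
byte 8: 2d ⊕ 57 = 7a
byte 9: 3d ⊕ b9 = 84

[9, 21, 160, 250, 187, 109, 147, 196, 122, 132]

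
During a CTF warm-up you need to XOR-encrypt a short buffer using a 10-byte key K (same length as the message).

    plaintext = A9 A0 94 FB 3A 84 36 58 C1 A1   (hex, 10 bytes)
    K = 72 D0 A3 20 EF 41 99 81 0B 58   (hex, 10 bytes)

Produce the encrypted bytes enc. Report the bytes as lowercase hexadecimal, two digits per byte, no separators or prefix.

db7037dbd5c5afd9caf9

XOR is its own inverse, so applying the key byte-wise gives the result directly.
a9 XOR 72 = db
a0 XOR d0 = 70
94 XOR a3 = 37
fb XOR 20 = db
3a XOR ef = d5
84 XOR 41 = c5
36 XOR 99 = af
58 XOR 81 = d9
c1 XOR 0b = ca
a1 XOR 58 = f9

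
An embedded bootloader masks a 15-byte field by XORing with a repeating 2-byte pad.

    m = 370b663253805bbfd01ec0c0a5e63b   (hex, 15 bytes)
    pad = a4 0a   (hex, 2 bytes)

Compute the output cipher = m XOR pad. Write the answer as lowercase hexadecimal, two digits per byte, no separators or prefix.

9301c238f78affb5741464ca01ec9f

The 2-byte key repeats, so the effective keystream is a4 0a a4 0a a4 0a a4 0a a4 0a a4 0a a4 0a a4.
byte 0: 37 ^ a4 = 93
byte 1: 0b ^ 0a = 01
byte 2: 66 ^ a4 = c2
byte 3: 32 ^ 0a = 38
byte 4: 53 ^ a4 = f7
byte 5: 80 ^ 0a = 8a
byte 6: 5b ^ a4 = ff
byte 7: bf ^ 0a = b5
byte 8: d0 ^ a4 = 74
byte 9: 1e ^ 0a = 14
byte 10: c0 ^ a4 = 64
byte 11: c0 ^ 0a = ca
byte 12: a5 ^ a4 = 01
byte 13: e6 ^ 0a = ec
byte 14: 3b ^ a4 = 9f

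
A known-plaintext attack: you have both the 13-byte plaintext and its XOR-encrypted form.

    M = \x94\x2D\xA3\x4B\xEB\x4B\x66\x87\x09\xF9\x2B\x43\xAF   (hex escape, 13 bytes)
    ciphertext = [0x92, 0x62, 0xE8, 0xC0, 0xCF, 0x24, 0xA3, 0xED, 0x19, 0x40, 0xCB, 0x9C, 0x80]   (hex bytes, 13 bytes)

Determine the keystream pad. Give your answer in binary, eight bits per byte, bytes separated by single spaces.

00000110 01001111 01001011 10001011 00100100 01101111 11000101 01101010 00010000 10111001 11100000 11011111 00101111

Since ciphertext = M ⊕ pad, XORing both sides with M gives pad = M ⊕ ciphertext.
148 xor 146 =   6
 45 xor  98 =  79
163 xor 232 =  75
 75 xor 192 = 139
235 xor 207 =  36
 75 xor  36 = 111
102 xor 163 = 197
135 xor 237 = 106
  9 xor  25 =  16
249 xor  64 = 185
 43 xor 203 = 224
 67 xor 156 = 223
175 xor 128 =  47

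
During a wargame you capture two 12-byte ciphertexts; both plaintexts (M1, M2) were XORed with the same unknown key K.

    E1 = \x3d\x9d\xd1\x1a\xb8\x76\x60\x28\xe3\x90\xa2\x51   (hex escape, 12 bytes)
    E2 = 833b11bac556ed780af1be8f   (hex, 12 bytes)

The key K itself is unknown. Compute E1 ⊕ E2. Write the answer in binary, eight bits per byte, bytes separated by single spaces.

E1 ⊕ E2 = (M1 ⊕ K) ⊕ (M2 ⊕ K) = M1 ⊕ M2 — the shared key cancels under XOR.
byte 0:  61 ^ 131 = 190
byte 1: 157 ^  59 = 166
byte 2: 209 ^  17 = 192
byte 3:  26 ^ 186 = 160
byte 4: 184 ^ 197 = 125
byte 5: 118 ^  86 =  32
byte 6:  96 ^ 237 = 141
byte 7:  40 ^ 120 =  80
byte 8: 227 ^  10 = 233
byte 9: 144 ^ 241 =  97
byte 10: 162 ^ 190 =  28
byte 11:  81 ^ 143 = 222

10111110 10100110 11000000 10100000 01111101 00100000 10001101 01010000 11101001 01100001 00011100 11011110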